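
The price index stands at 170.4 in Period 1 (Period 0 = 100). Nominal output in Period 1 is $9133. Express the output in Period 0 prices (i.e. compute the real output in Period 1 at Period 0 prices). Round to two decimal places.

5359.74

Real = Nominal ÷ (Index/100) = 9133 ÷ (170.4/100)
     = 9133 ÷ 1.704 = 5359.7418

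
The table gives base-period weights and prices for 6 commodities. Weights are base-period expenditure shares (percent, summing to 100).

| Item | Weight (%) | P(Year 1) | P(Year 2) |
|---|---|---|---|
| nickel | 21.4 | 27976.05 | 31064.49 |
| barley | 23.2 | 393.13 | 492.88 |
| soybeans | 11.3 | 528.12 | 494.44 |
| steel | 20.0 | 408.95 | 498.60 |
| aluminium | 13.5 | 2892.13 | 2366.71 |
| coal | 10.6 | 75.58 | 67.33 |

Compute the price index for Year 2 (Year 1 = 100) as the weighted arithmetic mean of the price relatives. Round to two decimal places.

108.30

nickel: 21.4 × (31064.49/27976.05) = 21.4 × 1.110396 = 23.7625
barley: 23.2 × (492.88/393.13) = 23.2 × 1.253733 = 29.0866
soybeans: 11.3 × (494.44/528.12) = 11.3 × 0.936227 = 10.5794
steel: 20.0 × (498.60/408.95) = 20.0 × 1.219220 = 24.3844
aluminium: 13.5 × (2366.71/2892.13) = 13.5 × 0.818328 = 11.0474
coal: 10.6 × (67.33/75.58) = 10.6 × 0.890844 = 9.4429
Index = Σ wᵢ·(p₁ᵢ/p₀ᵢ) = 23.7625 + 29.0866 + 10.5794 + 24.3844 + 11.0474 + 9.4429 = 108.3032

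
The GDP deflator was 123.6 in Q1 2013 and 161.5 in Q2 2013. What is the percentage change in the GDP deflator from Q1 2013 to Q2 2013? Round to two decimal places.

30.66%

Change = (161.5 − 123.6) / 123.6 × 100
       = 37.9 / 123.6 × 100 = 30.6634%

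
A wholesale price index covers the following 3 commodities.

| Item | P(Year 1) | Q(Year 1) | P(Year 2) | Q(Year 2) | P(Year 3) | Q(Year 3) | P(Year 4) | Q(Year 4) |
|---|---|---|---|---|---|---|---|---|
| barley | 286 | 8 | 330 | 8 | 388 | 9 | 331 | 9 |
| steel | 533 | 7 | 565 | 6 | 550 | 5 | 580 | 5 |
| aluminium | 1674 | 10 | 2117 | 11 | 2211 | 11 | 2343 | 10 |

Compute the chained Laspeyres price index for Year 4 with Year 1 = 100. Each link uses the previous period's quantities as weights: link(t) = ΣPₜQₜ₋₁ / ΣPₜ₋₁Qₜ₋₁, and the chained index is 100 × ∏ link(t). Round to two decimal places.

132.41

Link Year 1→Year 2:
ΣP(Year 2)Q(Year 1) = 330×8 + 565×7 + 2117×10 = 2640 + 3955 + 21170 = 27765
ΣP(Year 1)Q(Year 1) = 286×8 + 533×7 + 1674×10 = 2288 + 3731 + 16740 = 22759
link = 27765/22759 = 1.219957
Link Year 2→Year 3:
ΣP(Year 3)Q(Year 2) = 388×8 + 550×6 + 2211×11 = 3104 + 3300 + 24321 = 30725
ΣP(Year 2)Q(Year 2) = 330×8 + 565×6 + 2117×11 = 2640 + 3390 + 23287 = 29317
link = 30725/29317 = 1.048027
Link Year 3→Year 4:
ΣP(Year 4)Q(Year 3) = 331×9 + 580×5 + 2343×11 = 2979 + 2900 + 25773 = 31652
ΣP(Year 3)Q(Year 3) = 388×9 + 550×5 + 2211×11 = 3492 + 2750 + 24321 = 30563
link = 31652/30563 = 1.035631
Chained index = 100 × 1.219957 × 1.048027 × 1.035631 = 132.4104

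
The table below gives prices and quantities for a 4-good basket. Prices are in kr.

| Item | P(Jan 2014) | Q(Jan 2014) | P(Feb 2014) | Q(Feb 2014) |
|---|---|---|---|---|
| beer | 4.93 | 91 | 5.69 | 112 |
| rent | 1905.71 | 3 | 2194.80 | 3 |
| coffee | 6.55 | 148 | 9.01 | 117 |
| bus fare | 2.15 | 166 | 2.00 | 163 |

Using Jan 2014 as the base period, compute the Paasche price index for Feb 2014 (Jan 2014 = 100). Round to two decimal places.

Paasche price index uses current-period quantities as weights.
ΣP(Feb 2014)·Q(Feb 2014) = 5.69×112 + 2194.80×3 + 9.01×117 + 2.00×163 = 637.28 + 6584.4 + 1054.17 + 326 = 8601.85
ΣP(Jan 2014)·Q(Feb 2014) = 4.93×112 + 1905.71×3 + 6.55×117 + 2.15×163 = 552.16 + 5717.13 + 766.35 + 350.45 = 7386.09
Index = 8601.85 / 7386.09 × 100 = 116.4601

116.46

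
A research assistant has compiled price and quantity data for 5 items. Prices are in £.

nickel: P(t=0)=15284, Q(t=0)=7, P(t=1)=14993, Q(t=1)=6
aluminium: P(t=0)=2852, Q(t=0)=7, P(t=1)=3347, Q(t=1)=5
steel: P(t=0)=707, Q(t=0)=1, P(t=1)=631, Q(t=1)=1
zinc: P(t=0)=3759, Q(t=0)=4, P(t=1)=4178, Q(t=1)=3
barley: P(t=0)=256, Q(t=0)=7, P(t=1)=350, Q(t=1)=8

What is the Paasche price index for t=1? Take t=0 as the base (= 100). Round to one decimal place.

Paasche price index uses current-period quantities as weights.
ΣP(t=1)·Q(t=1) = 14993×6 + 3347×5 + 631×1 + 4178×3 + 350×8 = 89958 + 16735 + 631 + 12534 + 2800 = 122658
ΣP(t=0)·Q(t=1) = 15284×6 + 2852×5 + 707×1 + 3759×3 + 256×8 = 91704 + 14260 + 707 + 11277 + 2048 = 119996
Index = 122658 / 119996 × 100 = 102.2184

102.2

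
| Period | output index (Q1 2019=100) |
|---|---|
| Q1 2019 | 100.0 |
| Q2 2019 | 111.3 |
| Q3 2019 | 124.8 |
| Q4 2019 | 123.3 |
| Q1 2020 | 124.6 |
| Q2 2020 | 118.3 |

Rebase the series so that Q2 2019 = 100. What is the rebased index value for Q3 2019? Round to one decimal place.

Rebased(Q3 2019) = 124.8 / 111.3 × 100 = 112.1294

112.1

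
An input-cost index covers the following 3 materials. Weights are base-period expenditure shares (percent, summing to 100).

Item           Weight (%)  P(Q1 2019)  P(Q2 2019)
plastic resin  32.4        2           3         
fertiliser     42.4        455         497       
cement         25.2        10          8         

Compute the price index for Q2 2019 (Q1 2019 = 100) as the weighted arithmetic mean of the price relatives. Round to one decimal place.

115.1

plastic resin: 32.4 × (3/2) = 32.4 × 1.500000 = 48.6000
fertiliser: 42.4 × (497/455) = 42.4 × 1.092308 = 46.3138
cement: 25.2 × (8/10) = 25.2 × 0.800000 = 20.1600
Index = Σ wᵢ·(p₁ᵢ/p₀ᵢ) = 48.6000 + 46.3138 + 20.1600 = 115.0738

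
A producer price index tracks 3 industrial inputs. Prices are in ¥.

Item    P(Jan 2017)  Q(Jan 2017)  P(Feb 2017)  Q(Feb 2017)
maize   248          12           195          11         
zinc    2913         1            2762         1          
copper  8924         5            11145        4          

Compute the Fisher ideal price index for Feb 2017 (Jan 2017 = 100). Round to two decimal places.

120.07

Laspeyres component (base-period weights):
ΣP(Feb 2017)Q(Jan 2017) = 195×12 + 2762×1 + 11145×5 = 2340 + 2762 + 55725 = 60827
ΣP(Jan 2017)Q(Jan 2017) = 248×12 + 2913×1 + 8924×5 = 2976 + 2913 + 44620 = 50509
L = 60827 / 50509 × 100 = 120.4280
Paasche component (current-period weights):
ΣP(Feb 2017)Q(Feb 2017) = 195×11 + 2762×1 + 11145×4 = 2145 + 2762 + 44580 = 49487
ΣP(Jan 2017)Q(Feb 2017) = 248×11 + 2913×1 + 8924×4 = 2728 + 2913 + 35696 = 41337
P = 49487 / 41337 × 100 = 119.7160
Fisher = √(L × P) = √(120.4280 × 119.7160) = 120.0715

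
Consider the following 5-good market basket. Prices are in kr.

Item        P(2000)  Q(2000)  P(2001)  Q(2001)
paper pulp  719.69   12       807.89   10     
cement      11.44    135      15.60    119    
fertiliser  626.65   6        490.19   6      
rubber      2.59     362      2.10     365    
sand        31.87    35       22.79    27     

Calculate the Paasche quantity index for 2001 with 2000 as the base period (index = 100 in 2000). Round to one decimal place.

Paasche quantity index uses current-period prices as weights.
ΣP(2001)·Q(2001) = 807.89×10 + 15.60×119 + 490.19×6 + 2.10×365 + 22.79×27 = 8078.9 + 1856.4 + 2941.14 + 766.5 + 615.33 = 14258.27
ΣP(2001)·Q(2000) = 807.89×12 + 15.60×135 + 490.19×6 + 2.10×362 + 22.79×35 = 9694.68 + 2106 + 2941.14 + 760.2 + 797.65 = 16299.67
Index = 14258.27 / 16299.67 × 100 = 87.4758

87.5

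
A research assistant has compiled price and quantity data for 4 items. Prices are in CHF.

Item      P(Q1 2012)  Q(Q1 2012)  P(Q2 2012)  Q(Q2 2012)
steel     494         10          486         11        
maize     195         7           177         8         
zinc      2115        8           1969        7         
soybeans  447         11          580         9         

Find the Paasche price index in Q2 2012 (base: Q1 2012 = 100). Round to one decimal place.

99.8

Paasche price index uses current-period quantities as weights.
ΣP(Q2 2012)·Q(Q2 2012) = 486×11 + 177×8 + 1969×7 + 580×9 = 5346 + 1416 + 13783 + 5220 = 25765
ΣP(Q1 2012)·Q(Q2 2012) = 494×11 + 195×8 + 2115×7 + 447×9 = 5434 + 1560 + 14805 + 4023 = 25822
Index = 25765 / 25822 × 100 = 99.7793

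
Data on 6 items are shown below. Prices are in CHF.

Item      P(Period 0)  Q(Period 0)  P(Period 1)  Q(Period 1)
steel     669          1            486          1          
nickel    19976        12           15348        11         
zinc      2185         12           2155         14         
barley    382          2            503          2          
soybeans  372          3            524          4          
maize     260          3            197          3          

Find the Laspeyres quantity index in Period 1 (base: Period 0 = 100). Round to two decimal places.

Laspeyres quantity index uses base-period prices as weights.
ΣP(Period 0)·Q(Period 1) = 669×1 + 19976×11 + 2185×14 + 382×2 + 372×4 + 260×3 = 669 + 219736 + 30590 + 764 + 1488 + 780 = 254027
ΣP(Period 0)·Q(Period 0) = 669×1 + 19976×12 + 2185×12 + 382×2 + 372×3 + 260×3 = 669 + 239712 + 26220 + 764 + 1116 + 780 = 269261
Index = 254027 / 269261 × 100 = 94.3423

94.34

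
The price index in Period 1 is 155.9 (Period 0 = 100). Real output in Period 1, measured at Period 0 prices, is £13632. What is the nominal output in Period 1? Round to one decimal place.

21252.3

Nominal = Real × (Index/100) = 13632 × (155.9/100)
        = 13632 × 1.559 = 21252.2880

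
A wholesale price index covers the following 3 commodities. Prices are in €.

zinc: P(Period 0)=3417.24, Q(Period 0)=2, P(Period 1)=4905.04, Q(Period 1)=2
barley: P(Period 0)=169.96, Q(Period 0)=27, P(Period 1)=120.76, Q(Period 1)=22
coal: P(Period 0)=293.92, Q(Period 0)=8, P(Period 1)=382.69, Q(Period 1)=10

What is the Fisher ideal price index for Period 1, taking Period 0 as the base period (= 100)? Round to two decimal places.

118.83

Laspeyres component (base-period weights):
ΣP(Period 1)Q(Period 0) = 4905.04×2 + 120.76×27 + 382.69×8 = 9810.08 + 3260.52 + 3061.52 = 16132.12
ΣP(Period 0)Q(Period 0) = 3417.24×2 + 169.96×27 + 293.92×8 = 6834.48 + 4588.92 + 2351.36 = 13774.76
L = 16132.12 / 13774.76 × 100 = 117.1136
Paasche component (current-period weights):
ΣP(Period 1)Q(Period 1) = 4905.04×2 + 120.76×22 + 382.69×10 = 9810.08 + 2656.72 + 3826.9 = 16293.7
ΣP(Period 0)Q(Period 1) = 3417.24×2 + 169.96×22 + 293.92×10 = 6834.48 + 3739.12 + 2939.2 = 13512.8
P = 16293.7 / 13512.8 × 100 = 120.5797
Fisher = √(L × P) = √(117.1136 × 120.5797) = 118.8340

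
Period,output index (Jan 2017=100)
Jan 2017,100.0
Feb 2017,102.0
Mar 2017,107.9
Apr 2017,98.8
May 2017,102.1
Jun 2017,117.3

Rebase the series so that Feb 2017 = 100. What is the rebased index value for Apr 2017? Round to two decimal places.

Rebased(Apr 2017) = 98.8 / 102.0 × 100 = 96.8627

96.86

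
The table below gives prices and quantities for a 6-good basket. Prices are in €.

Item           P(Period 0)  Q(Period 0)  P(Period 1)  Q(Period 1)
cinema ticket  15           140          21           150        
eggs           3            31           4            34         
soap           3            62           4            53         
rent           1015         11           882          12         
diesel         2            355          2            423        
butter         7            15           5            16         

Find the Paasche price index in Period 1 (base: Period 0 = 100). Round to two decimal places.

Paasche price index uses current-period quantities as weights.
ΣP(Period 1)·Q(Period 1) = 21×150 + 4×34 + 4×53 + 882×12 + 2×423 + 5×16 = 3150 + 136 + 212 + 10584 + 846 + 80 = 15008
ΣP(Period 0)·Q(Period 1) = 15×150 + 3×34 + 3×53 + 1015×12 + 2×423 + 7×16 = 2250 + 102 + 159 + 12180 + 846 + 112 = 15649
Index = 15008 / 15649 × 100 = 95.9039

95.90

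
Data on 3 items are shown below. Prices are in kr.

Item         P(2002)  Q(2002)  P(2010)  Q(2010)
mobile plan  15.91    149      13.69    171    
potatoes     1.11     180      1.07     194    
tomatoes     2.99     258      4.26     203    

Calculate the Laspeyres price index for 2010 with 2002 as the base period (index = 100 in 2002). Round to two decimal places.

Laspeyres price index uses base-period quantities as weights.
ΣP(2010)·Q(2002) = 13.69×149 + 1.07×180 + 4.26×258 = 2039.81 + 192.6 + 1099.08 = 3331.49
ΣP(2002)·Q(2002) = 15.91×149 + 1.11×180 + 2.99×258 = 2370.59 + 199.8 + 771.42 = 3341.81
Index = 3331.49 / 3341.81 × 100 = 99.6912

99.69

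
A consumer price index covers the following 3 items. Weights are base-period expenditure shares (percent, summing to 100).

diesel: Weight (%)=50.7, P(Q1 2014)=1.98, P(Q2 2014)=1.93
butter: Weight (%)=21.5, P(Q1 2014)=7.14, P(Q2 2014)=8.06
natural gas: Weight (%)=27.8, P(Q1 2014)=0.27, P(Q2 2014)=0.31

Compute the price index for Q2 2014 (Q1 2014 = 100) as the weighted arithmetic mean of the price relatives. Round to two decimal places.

105.61

diesel: 50.7 × (1.93/1.98) = 50.7 × 0.974747 = 49.4197
butter: 21.5 × (8.06/7.14) = 21.5 × 1.128852 = 24.2703
natural gas: 27.8 × (0.31/0.27) = 27.8 × 1.148148 = 31.9185
Index = Σ wᵢ·(p₁ᵢ/p₀ᵢ) = 49.4197 + 24.2703 + 31.9185 = 105.6085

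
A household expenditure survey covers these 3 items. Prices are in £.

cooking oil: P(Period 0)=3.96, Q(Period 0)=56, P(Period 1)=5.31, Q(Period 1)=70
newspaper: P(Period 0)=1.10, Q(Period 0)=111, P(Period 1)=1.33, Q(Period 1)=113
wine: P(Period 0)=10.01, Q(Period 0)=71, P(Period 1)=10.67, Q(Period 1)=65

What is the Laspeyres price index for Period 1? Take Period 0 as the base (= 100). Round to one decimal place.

Laspeyres price index uses base-period quantities as weights.
ΣP(Period 1)·Q(Period 0) = 5.31×56 + 1.33×111 + 10.67×71 = 297.36 + 147.63 + 757.57 = 1202.56
ΣP(Period 0)·Q(Period 0) = 3.96×56 + 1.10×111 + 10.01×71 = 221.76 + 122.1 + 710.71 = 1054.57
Index = 1202.56 / 1054.57 × 100 = 114.0332

114.0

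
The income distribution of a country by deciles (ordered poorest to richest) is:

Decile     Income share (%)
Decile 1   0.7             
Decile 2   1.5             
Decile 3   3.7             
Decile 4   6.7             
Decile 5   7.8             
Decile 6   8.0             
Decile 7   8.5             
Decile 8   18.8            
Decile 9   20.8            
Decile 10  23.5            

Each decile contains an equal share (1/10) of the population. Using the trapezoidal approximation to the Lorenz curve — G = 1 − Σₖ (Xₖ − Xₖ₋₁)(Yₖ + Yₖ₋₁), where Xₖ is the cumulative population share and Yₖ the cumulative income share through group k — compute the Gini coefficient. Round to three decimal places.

Cumulative income shares Yₖ: 0.0070, 0.0220, 0.0590, 0.1260, 0.2040, 0.2840, 0.3690, 0.5570, 0.7650, 1.0000
Σ (Xₖ−Xₖ₋₁)(Yₖ+Yₖ₋₁) = (1/10)(0.0070+0.0000) + (1/10)(0.0220+0.0070) + (1/10)(0.0590+0.0220) + (1/10)(0.1260+0.0590) + (1/10)(0.2040+0.1260) + (1/10)(0.2840+0.2040) + (1/10)(0.3690+0.2840) + (1/10)(0.5570+0.3690) + (1/10)(0.7650+0.5570) + (1/10)(1.0000+0.7650)
  = 0.0007 + 0.0029 + 0.0081 + 0.0185 + 0.0330 + 0.0488 + 0.0653 + 0.0926 + 0.1322 + 0.1765 = 0.5786
G = 1 − 0.5786 = 0.4214

0.421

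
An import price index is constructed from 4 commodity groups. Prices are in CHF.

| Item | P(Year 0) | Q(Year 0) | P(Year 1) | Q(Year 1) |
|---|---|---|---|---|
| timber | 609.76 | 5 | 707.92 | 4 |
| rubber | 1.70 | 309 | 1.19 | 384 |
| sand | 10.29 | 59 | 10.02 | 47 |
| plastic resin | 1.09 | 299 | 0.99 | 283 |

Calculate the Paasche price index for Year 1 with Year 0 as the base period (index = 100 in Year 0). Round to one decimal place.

Paasche price index uses current-period quantities as weights.
ΣP(Year 1)·Q(Year 1) = 707.92×4 + 1.19×384 + 10.02×47 + 0.99×283 = 2831.68 + 456.96 + 470.94 + 280.17 = 4039.75
ΣP(Year 0)·Q(Year 1) = 609.76×4 + 1.70×384 + 10.29×47 + 1.09×283 = 2439.04 + 652.8 + 483.63 + 308.47 = 3883.94
Index = 4039.75 / 3883.94 × 100 = 104.0116

104.0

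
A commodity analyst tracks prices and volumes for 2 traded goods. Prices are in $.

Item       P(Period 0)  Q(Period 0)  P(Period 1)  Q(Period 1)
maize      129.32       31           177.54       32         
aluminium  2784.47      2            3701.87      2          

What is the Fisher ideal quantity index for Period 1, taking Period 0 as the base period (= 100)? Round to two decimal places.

101.36

Laspeyres component (base-period weights):
ΣP(Period 0)Q(Period 1) = 129.32×32 + 2784.47×2 = 4138.24 + 5568.94 = 9707.18
ΣP(Period 0)Q(Period 0) = 129.32×31 + 2784.47×2 = 4008.92 + 5568.94 = 9577.86
L = 9707.18 / 9577.86 × 100 = 101.3502
Paasche component (current-period weights):
ΣP(Period 1)Q(Period 1) = 177.54×32 + 3701.87×2 = 5681.28 + 7403.74 = 13085.02
ΣP(Period 1)Q(Period 0) = 177.54×31 + 3701.87×2 = 5503.74 + 7403.74 = 12907.48
P = 13085.02 / 12907.48 × 100 = 101.3755
Fisher = √(L × P) = √(101.3502 × 101.3755) = 101.3628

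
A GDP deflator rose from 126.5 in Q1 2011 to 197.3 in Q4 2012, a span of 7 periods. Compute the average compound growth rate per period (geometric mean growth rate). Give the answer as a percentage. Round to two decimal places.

Growth factor = (197.3/126.5)^(1/7) = (1.559684)^(1/7) = 1.065557
Growth rate = 1.065557 − 1 = 0.065557 = 6.5557%

6.56%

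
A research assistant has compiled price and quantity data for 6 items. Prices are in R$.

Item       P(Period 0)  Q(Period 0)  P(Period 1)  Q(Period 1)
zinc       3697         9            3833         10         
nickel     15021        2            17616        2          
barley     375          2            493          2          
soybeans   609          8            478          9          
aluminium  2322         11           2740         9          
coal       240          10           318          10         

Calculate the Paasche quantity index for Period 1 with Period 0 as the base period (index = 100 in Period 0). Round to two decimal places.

Paasche quantity index uses current-period prices as weights.
ΣP(Period 1)·Q(Period 1) = 3833×10 + 17616×2 + 493×2 + 478×9 + 2740×9 + 318×10 = 38330 + 35232 + 986 + 4302 + 24660 + 3180 = 106690
ΣP(Period 1)·Q(Period 0) = 3833×9 + 17616×2 + 493×2 + 478×8 + 2740×11 + 318×10 = 34497 + 35232 + 986 + 3824 + 30140 + 3180 = 107859
Index = 106690 / 107859 × 100 = 98.9162

98.92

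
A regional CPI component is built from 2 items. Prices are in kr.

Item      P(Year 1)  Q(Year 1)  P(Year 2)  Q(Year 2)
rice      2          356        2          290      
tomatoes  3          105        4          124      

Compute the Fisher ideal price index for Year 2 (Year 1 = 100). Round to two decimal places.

111.62

Laspeyres component (base-period weights):
ΣP(Year 2)Q(Year 1) = 2×356 + 4×105 = 712 + 420 = 1132
ΣP(Year 1)Q(Year 1) = 2×356 + 3×105 = 712 + 315 = 1027
L = 1132 / 1027 × 100 = 110.2240
Paasche component (current-period weights):
ΣP(Year 2)Q(Year 2) = 2×290 + 4×124 = 580 + 496 = 1076
ΣP(Year 1)Q(Year 2) = 2×290 + 3×124 = 580 + 372 = 952
P = 1076 / 952 × 100 = 113.0252
Fisher = √(L × P) = √(110.2240 × 113.0252) = 111.6158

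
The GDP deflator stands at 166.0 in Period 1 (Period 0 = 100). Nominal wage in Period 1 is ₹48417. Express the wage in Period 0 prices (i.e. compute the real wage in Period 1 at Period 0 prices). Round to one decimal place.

Real = Nominal ÷ (Index/100) = 48417 ÷ (166.0/100)
     = 48417 ÷ 1.660 = 29166.8675

29166.9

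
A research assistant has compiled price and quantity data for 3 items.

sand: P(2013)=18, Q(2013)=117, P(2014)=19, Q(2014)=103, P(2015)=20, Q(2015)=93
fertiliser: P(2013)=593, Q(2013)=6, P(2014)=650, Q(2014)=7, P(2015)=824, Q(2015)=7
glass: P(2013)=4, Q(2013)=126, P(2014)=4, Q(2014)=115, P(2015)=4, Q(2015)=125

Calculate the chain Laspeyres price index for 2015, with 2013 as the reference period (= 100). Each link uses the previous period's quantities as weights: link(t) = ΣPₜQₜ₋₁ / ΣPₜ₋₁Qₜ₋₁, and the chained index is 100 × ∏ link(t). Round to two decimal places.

Link 2013→2014:
ΣP(2014)Q(2013) = 19×117 + 650×6 + 4×126 = 2223 + 3900 + 504 = 6627
ΣP(2013)Q(2013) = 18×117 + 593×6 + 4×126 = 2106 + 3558 + 504 = 6168
link = 6627/6168 = 1.074416
Link 2014→2015:
ΣP(2015)Q(2014) = 20×103 + 824×7 + 4×115 = 2060 + 5768 + 460 = 8288
ΣP(2014)Q(2014) = 19×103 + 650×7 + 4×115 = 1957 + 4550 + 460 = 6967
link = 8288/6967 = 1.189608
Chained index = 100 × 1.074416 × 1.189608 = 127.8134

127.81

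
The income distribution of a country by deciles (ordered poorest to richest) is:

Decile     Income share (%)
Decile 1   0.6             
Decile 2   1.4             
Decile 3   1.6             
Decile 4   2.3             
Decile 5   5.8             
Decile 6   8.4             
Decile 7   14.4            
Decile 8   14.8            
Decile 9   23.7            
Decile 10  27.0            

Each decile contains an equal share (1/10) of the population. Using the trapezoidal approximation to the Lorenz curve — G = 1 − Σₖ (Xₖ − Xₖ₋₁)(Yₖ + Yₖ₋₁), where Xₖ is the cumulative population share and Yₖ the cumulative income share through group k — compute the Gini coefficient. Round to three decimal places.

Cumulative income shares Yₖ: 0.0060, 0.0200, 0.0360, 0.0590, 0.1170, 0.2010, 0.3450, 0.4930, 0.7300, 1.0000
Σ (Xₖ−Xₖ₋₁)(Yₖ+Yₖ₋₁) = (1/10)(0.0060+0.0000) + (1/10)(0.0200+0.0060) + (1/10)(0.0360+0.0200) + (1/10)(0.0590+0.0360) + (1/10)(0.1170+0.0590) + (1/10)(0.2010+0.1170) + (1/10)(0.3450+0.2010) + (1/10)(0.4930+0.3450) + (1/10)(0.7300+0.4930) + (1/10)(1.0000+0.7300)
  = 0.0006 + 0.0026 + 0.0056 + 0.0095 + 0.0176 + 0.0318 + 0.0546 + 0.0838 + 0.1223 + 0.1730 = 0.5014
G = 1 − 0.5014 = 0.4986

0.499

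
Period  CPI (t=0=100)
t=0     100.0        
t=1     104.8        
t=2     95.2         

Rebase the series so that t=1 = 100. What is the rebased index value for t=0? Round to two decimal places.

Rebased(t=0) = 100.0 / 104.8 × 100 = 95.4198

95.42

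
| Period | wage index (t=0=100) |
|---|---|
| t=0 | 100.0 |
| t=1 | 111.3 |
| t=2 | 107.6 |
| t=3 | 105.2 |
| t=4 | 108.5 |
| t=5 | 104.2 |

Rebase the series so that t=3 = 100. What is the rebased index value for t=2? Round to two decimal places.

102.28

Rebased(t=2) = 107.6 / 105.2 × 100 = 102.2814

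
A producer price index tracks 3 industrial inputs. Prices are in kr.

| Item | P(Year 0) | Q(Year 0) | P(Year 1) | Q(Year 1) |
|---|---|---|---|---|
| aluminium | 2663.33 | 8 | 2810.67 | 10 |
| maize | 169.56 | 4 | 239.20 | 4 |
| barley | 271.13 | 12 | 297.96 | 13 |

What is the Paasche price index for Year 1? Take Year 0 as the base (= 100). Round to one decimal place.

106.8

Paasche price index uses current-period quantities as weights.
ΣP(Year 1)·Q(Year 1) = 2810.67×10 + 239.20×4 + 297.96×13 = 28106.7 + 956.8 + 3873.48 = 32936.98
ΣP(Year 0)·Q(Year 1) = 2663.33×10 + 169.56×4 + 271.13×13 = 26633.3 + 678.24 + 3524.69 = 30836.23
Index = 32936.98 / 30836.23 × 100 = 106.8126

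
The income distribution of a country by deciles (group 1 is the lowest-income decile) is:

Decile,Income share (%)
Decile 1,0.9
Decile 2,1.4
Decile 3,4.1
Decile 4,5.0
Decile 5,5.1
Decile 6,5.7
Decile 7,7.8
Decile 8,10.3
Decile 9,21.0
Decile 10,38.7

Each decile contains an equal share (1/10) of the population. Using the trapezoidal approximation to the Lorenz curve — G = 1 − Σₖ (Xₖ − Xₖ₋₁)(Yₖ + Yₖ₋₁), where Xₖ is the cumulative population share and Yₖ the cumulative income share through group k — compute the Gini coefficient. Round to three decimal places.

0.517

Cumulative income shares Yₖ: 0.0090, 0.0230, 0.0640, 0.1140, 0.1650, 0.2220, 0.3000, 0.4030, 0.6130, 1.0000
Σ (Xₖ−Xₖ₋₁)(Yₖ+Yₖ₋₁) = (1/10)(0.0090+0.0000) + (1/10)(0.0230+0.0090) + (1/10)(0.0640+0.0230) + (1/10)(0.1140+0.0640) + (1/10)(0.1650+0.1140) + (1/10)(0.2220+0.1650) + (1/10)(0.3000+0.2220) + (1/10)(0.4030+0.3000) + (1/10)(0.6130+0.4030) + (1/10)(1.0000+0.6130)
  = 0.0009 + 0.0032 + 0.0087 + 0.0178 + 0.0279 + 0.0387 + 0.0522 + 0.0703 + 0.1016 + 0.1613 = 0.4826
G = 1 − 0.4826 = 0.5174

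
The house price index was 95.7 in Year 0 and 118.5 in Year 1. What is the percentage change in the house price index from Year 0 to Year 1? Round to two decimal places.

Change = (118.5 − 95.7) / 95.7 × 100
       = 22.8 / 95.7 × 100 = 23.8245%

23.82%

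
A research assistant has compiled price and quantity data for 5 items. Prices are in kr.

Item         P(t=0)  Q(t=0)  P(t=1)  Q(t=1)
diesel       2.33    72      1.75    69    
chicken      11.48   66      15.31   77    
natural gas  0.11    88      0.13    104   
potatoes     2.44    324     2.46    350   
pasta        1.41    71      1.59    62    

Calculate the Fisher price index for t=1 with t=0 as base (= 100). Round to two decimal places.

Laspeyres component (base-period weights):
ΣP(t=1)Q(t=0) = 1.75×72 + 15.31×66 + 0.13×88 + 2.46×324 + 1.59×71 = 126 + 1010.46 + 11.44 + 797.04 + 112.89 = 2057.83
ΣP(t=0)Q(t=0) = 2.33×72 + 11.48×66 + 0.11×88 + 2.44×324 + 1.41×71 = 167.76 + 757.68 + 9.68 + 790.56 + 100.11 = 1825.79
L = 2057.83 / 1825.79 × 100 = 112.7090
Paasche component (current-period weights):
ΣP(t=1)Q(t=1) = 1.75×69 + 15.31×77 + 0.13×104 + 2.46×350 + 1.59×62 = 120.75 + 1178.87 + 13.52 + 861 + 98.58 = 2272.72
ΣP(t=0)Q(t=1) = 2.33×69 + 11.48×77 + 0.11×104 + 2.44×350 + 1.41×62 = 160.77 + 883.96 + 11.44 + 854 + 87.42 = 1997.59
P = 2272.72 / 1997.59 × 100 = 113.7731
Fisher = √(L × P) = √(112.7090 × 113.7731) = 113.2398

113.24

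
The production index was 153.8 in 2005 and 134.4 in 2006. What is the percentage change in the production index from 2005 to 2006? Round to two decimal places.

-12.61%

Change = (134.4 − 153.8) / 153.8 × 100
       = -19.4 / 153.8 × 100 = -12.6138%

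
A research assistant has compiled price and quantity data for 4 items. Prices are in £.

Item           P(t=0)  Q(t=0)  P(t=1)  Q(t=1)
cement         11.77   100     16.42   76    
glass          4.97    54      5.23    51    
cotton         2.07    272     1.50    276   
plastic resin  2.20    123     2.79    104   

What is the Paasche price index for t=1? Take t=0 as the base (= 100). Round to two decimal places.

Paasche price index uses current-period quantities as weights.
ΣP(t=1)·Q(t=1) = 16.42×76 + 5.23×51 + 1.50×276 + 2.79×104 = 1247.92 + 266.73 + 414 + 290.16 = 2218.81
ΣP(t=0)·Q(t=1) = 11.77×76 + 4.97×51 + 2.07×276 + 2.20×104 = 894.52 + 253.47 + 571.32 + 228.8 = 1948.11
Index = 2218.81 / 1948.11 × 100 = 113.8955

113.90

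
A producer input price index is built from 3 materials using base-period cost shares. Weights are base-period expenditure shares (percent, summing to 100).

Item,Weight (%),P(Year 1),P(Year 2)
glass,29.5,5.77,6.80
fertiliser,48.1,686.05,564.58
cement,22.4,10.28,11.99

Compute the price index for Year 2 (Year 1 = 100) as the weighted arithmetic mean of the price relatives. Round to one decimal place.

100.5

glass: 29.5 × (6.80/5.77) = 29.5 × 1.178510 = 34.7660
fertiliser: 48.1 × (564.58/686.05) = 48.1 × 0.822943 = 39.5836
cement: 22.4 × (11.99/10.28) = 22.4 × 1.166342 = 26.1261
Index = Σ wᵢ·(p₁ᵢ/p₀ᵢ) = 34.7660 + 39.5836 + 26.1261 = 100.4757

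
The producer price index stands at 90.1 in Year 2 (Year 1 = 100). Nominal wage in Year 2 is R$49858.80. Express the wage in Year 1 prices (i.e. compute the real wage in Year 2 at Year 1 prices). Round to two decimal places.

Real = Nominal ÷ (Index/100) = 49858.80 ÷ (90.1/100)
     = 49858.80 ÷ 0.901 = 55337.1809

55337.18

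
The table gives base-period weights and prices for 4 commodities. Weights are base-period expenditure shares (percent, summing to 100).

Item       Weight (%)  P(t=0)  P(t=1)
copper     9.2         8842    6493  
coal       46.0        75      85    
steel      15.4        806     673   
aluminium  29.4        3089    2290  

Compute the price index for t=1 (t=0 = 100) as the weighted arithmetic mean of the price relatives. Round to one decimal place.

93.5

copper: 9.2 × (6493/8842) = 9.2 × 0.734336 = 6.7559
coal: 46.0 × (85/75) = 46.0 × 1.133333 = 52.1333
steel: 15.4 × (673/806) = 15.4 × 0.834988 = 12.8588
aluminium: 29.4 × (2290/3089) = 29.4 × 0.741340 = 21.7954
Index = Σ wᵢ·(p₁ᵢ/p₀ᵢ) = 6.7559 + 52.1333 + 12.8588 + 21.7954 = 93.5434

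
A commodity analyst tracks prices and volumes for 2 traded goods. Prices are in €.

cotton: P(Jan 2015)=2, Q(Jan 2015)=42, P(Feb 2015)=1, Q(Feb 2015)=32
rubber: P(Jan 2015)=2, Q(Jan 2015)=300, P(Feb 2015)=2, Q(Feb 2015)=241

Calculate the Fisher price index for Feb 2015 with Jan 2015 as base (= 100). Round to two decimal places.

Laspeyres component (base-period weights):
ΣP(Feb 2015)Q(Jan 2015) = 1×42 + 2×300 = 42 + 600 = 642
ΣP(Jan 2015)Q(Jan 2015) = 2×42 + 2×300 = 84 + 600 = 684
L = 642 / 684 × 100 = 93.8596
Paasche component (current-period weights):
ΣP(Feb 2015)Q(Feb 2015) = 1×32 + 2×241 = 32 + 482 = 514
ΣP(Jan 2015)Q(Feb 2015) = 2×32 + 2×241 = 64 + 482 = 546
P = 514 / 546 × 100 = 94.1392
Fisher = √(L × P) = √(93.8596 × 94.1392) = 93.9993

94.00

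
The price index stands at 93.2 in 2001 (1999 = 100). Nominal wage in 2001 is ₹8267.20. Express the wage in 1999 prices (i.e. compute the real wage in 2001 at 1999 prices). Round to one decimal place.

Real = Nominal ÷ (Index/100) = 8267.20 ÷ (93.2/100)
     = 8267.20 ÷ 0.932 = 8870.3863

8870.4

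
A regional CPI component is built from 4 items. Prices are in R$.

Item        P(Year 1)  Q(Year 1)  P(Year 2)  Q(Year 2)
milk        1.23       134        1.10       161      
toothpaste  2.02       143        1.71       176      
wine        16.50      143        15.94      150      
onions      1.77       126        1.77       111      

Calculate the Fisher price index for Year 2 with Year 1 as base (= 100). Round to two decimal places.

95.19

Laspeyres component (base-period weights):
ΣP(Year 2)Q(Year 1) = 1.10×134 + 1.71×143 + 15.94×143 + 1.77×126 = 147.4 + 244.53 + 2279.42 + 223.02 = 2894.37
ΣP(Year 1)Q(Year 1) = 1.23×134 + 2.02×143 + 16.50×143 + 1.77×126 = 164.82 + 288.86 + 2359.5 + 223.02 = 3036.2
L = 2894.37 / 3036.2 × 100 = 95.3287
Paasche component (current-period weights):
ΣP(Year 2)Q(Year 2) = 1.10×161 + 1.71×176 + 15.94×150 + 1.77×111 = 177.1 + 300.96 + 2391 + 196.47 = 3065.53
ΣP(Year 1)Q(Year 2) = 1.23×161 + 2.02×176 + 16.50×150 + 1.77×111 = 198.03 + 355.52 + 2475 + 196.47 = 3225.02
P = 3065.53 / 3225.02 × 100 = 95.0546
Fisher = √(L × P) = √(95.3287 × 95.0546) = 95.1916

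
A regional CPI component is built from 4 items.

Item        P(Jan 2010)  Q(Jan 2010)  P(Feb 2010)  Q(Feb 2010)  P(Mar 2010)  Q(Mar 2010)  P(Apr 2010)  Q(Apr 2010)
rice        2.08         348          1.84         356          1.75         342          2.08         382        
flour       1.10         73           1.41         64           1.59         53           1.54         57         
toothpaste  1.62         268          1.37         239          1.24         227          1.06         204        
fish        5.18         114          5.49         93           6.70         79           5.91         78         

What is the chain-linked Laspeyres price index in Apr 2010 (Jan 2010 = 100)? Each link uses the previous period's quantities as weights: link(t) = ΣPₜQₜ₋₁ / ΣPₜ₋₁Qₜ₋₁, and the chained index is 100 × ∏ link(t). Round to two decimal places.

99.05

Link Jan 2010→Feb 2010:
ΣP(Feb 2010)Q(Jan 2010) = 1.84×348 + 1.41×73 + 1.37×268 + 5.49×114 = 640.32 + 102.93 + 367.16 + 625.86 = 1736.27
ΣP(Jan 2010)Q(Jan 2010) = 2.08×348 + 1.10×73 + 1.62×268 + 5.18×114 = 723.84 + 80.3 + 434.16 + 590.52 = 1828.82
link = 1736.27/1828.82 = 0.949394
Link Feb 2010→Mar 2010:
ΣP(Mar 2010)Q(Feb 2010) = 1.75×356 + 1.59×64 + 1.24×239 + 6.70×93 = 623 + 101.76 + 296.36 + 623.1 = 1644.22
ΣP(Feb 2010)Q(Feb 2010) = 1.84×356 + 1.41×64 + 1.37×239 + 5.49×93 = 655.04 + 90.24 + 327.43 + 510.57 = 1583.28
link = 1644.22/1583.28 = 1.038490
Link Mar 2010→Apr 2010:
ΣP(Apr 2010)Q(Mar 2010) = 2.08×342 + 1.54×53 + 1.06×227 + 5.91×79 = 711.36 + 81.62 + 240.62 + 466.89 = 1500.49
ΣP(Mar 2010)Q(Mar 2010) = 1.75×342 + 1.59×53 + 1.24×227 + 6.70×79 = 598.5 + 84.27 + 281.48 + 529.3 = 1493.55
link = 1500.49/1493.55 = 1.004647
Chained index = 100 × 0.949394 × 1.038490 × 1.004647 = 99.0517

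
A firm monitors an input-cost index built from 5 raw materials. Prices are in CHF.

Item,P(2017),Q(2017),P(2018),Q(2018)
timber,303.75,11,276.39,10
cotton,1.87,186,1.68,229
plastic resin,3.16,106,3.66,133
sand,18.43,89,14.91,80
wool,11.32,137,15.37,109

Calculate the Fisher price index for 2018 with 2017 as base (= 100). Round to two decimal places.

99.02

Laspeyres component (base-period weights):
ΣP(2018)Q(2017) = 276.39×11 + 1.68×186 + 3.66×106 + 14.91×89 + 15.37×137 = 3040.29 + 312.48 + 387.96 + 1326.99 + 2105.69 = 7173.41
ΣP(2017)Q(2017) = 303.75×11 + 1.87×186 + 3.16×106 + 18.43×89 + 11.32×137 = 3341.25 + 347.82 + 334.96 + 1640.27 + 1550.84 = 7215.14
L = 7173.41 / 7215.14 × 100 = 99.4216
Paasche component (current-period weights):
ΣP(2018)Q(2018) = 276.39×10 + 1.68×229 + 3.66×133 + 14.91×80 + 15.37×109 = 2763.9 + 384.72 + 486.78 + 1192.8 + 1675.33 = 6503.53
ΣP(2017)Q(2018) = 303.75×10 + 1.87×229 + 3.16×133 + 18.43×80 + 11.32×109 = 3037.5 + 428.23 + 420.28 + 1474.4 + 1233.88 = 6594.29
P = 6503.53 / 6594.29 × 100 = 98.6237
Fisher = √(L × P) = √(99.4216 × 98.6237) = 99.0218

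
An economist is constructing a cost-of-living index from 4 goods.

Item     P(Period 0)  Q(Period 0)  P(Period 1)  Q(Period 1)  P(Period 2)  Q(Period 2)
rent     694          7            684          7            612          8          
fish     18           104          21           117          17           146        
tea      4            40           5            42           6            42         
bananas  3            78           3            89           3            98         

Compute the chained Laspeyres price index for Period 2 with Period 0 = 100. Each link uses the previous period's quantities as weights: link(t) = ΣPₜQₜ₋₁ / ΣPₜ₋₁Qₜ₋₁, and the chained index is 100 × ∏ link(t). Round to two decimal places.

Link Period 0→Period 1:
ΣP(Period 1)Q(Period 0) = 684×7 + 21×104 + 5×40 + 3×78 = 4788 + 2184 + 200 + 234 = 7406
ΣP(Period 0)Q(Period 0) = 694×7 + 18×104 + 4×40 + 3×78 = 4858 + 1872 + 160 + 234 = 7124
link = 7406/7124 = 1.039585
Link Period 1→Period 2:
ΣP(Period 2)Q(Period 1) = 612×7 + 17×117 + 6×42 + 3×89 = 4284 + 1989 + 252 + 267 = 6792
ΣP(Period 1)Q(Period 1) = 684×7 + 21×117 + 5×42 + 3×89 = 4788 + 2457 + 210 + 267 = 7722
link = 6792/7722 = 0.879565
Chained index = 100 × 1.039585 × 0.879565 = 91.4382

91.44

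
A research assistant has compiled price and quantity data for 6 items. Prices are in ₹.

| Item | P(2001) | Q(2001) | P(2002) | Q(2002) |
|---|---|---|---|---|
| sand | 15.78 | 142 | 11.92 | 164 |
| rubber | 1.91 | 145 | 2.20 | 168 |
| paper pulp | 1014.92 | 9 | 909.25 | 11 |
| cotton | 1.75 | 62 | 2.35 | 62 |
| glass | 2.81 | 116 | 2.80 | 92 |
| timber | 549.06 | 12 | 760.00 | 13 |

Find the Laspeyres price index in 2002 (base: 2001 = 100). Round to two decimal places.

105.94

Laspeyres price index uses base-period quantities as weights.
ΣP(2002)·Q(2001) = 11.92×142 + 2.20×145 + 909.25×9 + 2.35×62 + 2.80×116 + 760.00×12 = 1692.64 + 319 + 8183.25 + 145.7 + 324.8 + 9120 = 19785.39
ΣP(2001)·Q(2001) = 15.78×142 + 1.91×145 + 1014.92×9 + 1.75×62 + 2.81×116 + 549.06×12 = 2240.76 + 276.95 + 9134.28 + 108.5 + 325.96 + 6588.72 = 18675.17
Index = 19785.39 / 18675.17 × 100 = 105.9449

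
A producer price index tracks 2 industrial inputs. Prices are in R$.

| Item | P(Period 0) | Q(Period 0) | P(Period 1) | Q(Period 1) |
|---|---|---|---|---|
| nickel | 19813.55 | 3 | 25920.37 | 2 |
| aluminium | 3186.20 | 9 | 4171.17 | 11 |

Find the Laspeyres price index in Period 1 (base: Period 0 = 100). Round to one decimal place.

130.9

Laspeyres price index uses base-period quantities as weights.
ΣP(Period 1)·Q(Period 0) = 25920.37×3 + 4171.17×9 = 77761.11 + 37540.53 = 115301.64
ΣP(Period 0)·Q(Period 0) = 19813.55×3 + 3186.20×9 = 59440.65 + 28675.8 = 88116.45
Index = 115301.64 / 88116.45 × 100 = 130.8514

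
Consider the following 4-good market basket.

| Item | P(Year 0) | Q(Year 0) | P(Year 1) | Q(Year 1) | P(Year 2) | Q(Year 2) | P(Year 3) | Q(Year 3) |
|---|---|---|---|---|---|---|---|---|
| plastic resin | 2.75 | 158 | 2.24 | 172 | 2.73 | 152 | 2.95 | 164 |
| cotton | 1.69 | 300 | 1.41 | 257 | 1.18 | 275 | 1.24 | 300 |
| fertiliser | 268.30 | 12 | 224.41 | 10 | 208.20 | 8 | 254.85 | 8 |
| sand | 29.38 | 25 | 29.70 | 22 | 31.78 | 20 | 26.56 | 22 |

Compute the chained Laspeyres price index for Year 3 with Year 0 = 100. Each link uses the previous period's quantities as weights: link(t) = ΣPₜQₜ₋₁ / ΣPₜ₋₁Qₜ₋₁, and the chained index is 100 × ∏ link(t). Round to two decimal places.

Link Year 0→Year 1:
ΣP(Year 1)Q(Year 0) = 2.24×158 + 1.41×300 + 224.41×12 + 29.70×25 = 353.92 + 423 + 2692.92 + 742.5 = 4212.34
ΣP(Year 0)Q(Year 0) = 2.75×158 + 1.69×300 + 268.30×12 + 29.38×25 = 434.5 + 507 + 3219.6 + 734.5 = 4895.6
link = 4212.34/4895.6 = 0.860434
Link Year 1→Year 2:
ΣP(Year 2)Q(Year 1) = 2.73×172 + 1.18×257 + 208.20×10 + 31.78×22 = 469.56 + 303.26 + 2082 + 699.16 = 3553.98
ΣP(Year 1)Q(Year 1) = 2.24×172 + 1.41×257 + 224.41×10 + 29.70×22 = 385.28 + 362.37 + 2244.1 + 653.4 = 3645.15
link = 3553.98/3645.15 = 0.974989
Link Year 2→Year 3:
ΣP(Year 3)Q(Year 2) = 2.95×152 + 1.24×275 + 254.85×8 + 26.56×20 = 448.4 + 341 + 2038.8 + 531.2 = 3359.4
ΣP(Year 2)Q(Year 2) = 2.73×152 + 1.18×275 + 208.20×8 + 31.78×20 = 414.96 + 324.5 + 1665.6 + 635.6 = 3040.66
link = 3359.4/3040.66 = 1.104826
Chained index = 100 × 0.860434 × 0.974989 × 1.104826 = 92.6853

92.69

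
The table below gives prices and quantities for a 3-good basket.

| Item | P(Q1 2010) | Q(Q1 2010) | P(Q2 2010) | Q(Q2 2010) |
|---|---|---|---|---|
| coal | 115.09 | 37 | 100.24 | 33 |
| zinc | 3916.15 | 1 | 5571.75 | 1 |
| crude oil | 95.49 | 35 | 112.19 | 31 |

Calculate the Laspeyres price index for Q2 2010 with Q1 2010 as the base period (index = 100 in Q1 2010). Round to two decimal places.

Laspeyres price index uses base-period quantities as weights.
ΣP(Q2 2010)·Q(Q1 2010) = 100.24×37 + 5571.75×1 + 112.19×35 = 3708.88 + 5571.75 + 3926.65 = 13207.28
ΣP(Q1 2010)·Q(Q1 2010) = 115.09×37 + 3916.15×1 + 95.49×35 = 4258.33 + 3916.15 + 3342.15 = 11516.63
Index = 13207.28 / 11516.63 × 100 = 114.6801

114.68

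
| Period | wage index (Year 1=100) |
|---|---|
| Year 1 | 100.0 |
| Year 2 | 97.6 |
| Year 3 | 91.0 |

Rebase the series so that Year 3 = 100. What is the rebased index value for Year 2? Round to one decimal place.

Rebased(Year 2) = 97.6 / 91.0 × 100 = 107.2527

107.3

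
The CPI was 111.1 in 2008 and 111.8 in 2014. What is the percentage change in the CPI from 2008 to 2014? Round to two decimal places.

Change = (111.8 − 111.1) / 111.1 × 100
       = 0.7 / 111.1 × 100 = 0.6301%

0.63%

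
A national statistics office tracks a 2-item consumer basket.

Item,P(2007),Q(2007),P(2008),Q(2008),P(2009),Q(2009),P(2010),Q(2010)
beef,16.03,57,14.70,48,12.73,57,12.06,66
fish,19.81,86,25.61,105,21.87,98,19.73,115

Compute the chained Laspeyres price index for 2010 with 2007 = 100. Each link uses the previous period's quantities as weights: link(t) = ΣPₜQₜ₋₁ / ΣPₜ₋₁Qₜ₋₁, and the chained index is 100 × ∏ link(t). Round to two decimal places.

90.89

Link 2007→2008:
ΣP(2008)Q(2007) = 14.70×57 + 25.61×86 = 837.9 + 2202.46 = 3040.36
ΣP(2007)Q(2007) = 16.03×57 + 19.81×86 = 913.71 + 1703.66 = 2617.37
link = 3040.36/2617.37 = 1.161609
Link 2008→2009:
ΣP(2009)Q(2008) = 12.73×48 + 21.87×105 = 611.04 + 2296.35 = 2907.39
ΣP(2008)Q(2008) = 14.70×48 + 25.61×105 = 705.6 + 2689.05 = 3394.65
link = 2907.39/3394.65 = 0.856462
Link 2009→2010:
ΣP(2010)Q(2009) = 12.06×57 + 19.73×98 = 687.42 + 1933.54 = 2620.96
ΣP(2009)Q(2009) = 12.73×57 + 21.87×98 = 725.61 + 2143.26 = 2868.87
link = 2620.96/2868.87 = 0.913586
Chained index = 100 × 1.161609 × 0.856462 × 0.913586 = 90.8903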